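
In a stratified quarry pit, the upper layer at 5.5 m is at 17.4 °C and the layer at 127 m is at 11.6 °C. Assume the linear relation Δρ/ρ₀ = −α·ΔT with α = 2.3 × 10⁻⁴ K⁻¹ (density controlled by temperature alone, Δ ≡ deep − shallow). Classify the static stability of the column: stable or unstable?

stable

ΔT = 11.6 − 17.4 = -5.8 K, so Δρ/ρ₀ = −αΔT = 1.334 × 10⁻³.
Δρ/ρ₀ > 0, so Δρ > 0: deeper water is denser → statically stable.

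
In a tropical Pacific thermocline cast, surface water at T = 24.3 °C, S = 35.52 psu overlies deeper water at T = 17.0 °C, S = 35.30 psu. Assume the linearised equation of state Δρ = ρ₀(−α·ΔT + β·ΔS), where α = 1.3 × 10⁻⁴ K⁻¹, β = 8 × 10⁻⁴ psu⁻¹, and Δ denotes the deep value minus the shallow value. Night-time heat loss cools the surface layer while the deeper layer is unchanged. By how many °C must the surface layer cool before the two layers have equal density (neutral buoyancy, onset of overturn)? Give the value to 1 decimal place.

5.9 °C

Neutral buoyancy requires Δρ = 0, i.e. −α(T_deep − T_surf′) + β(S_deep − S_surf) = 0.
T_surf′ = T_deep − (β/α)·ΔS = 17.0 − (8 × 10⁻⁴/1.3 × 10⁻⁴)·(-0.22) = 18.354 °C.
Cooling required: 24.3 − (18.354) = 5.946 °C.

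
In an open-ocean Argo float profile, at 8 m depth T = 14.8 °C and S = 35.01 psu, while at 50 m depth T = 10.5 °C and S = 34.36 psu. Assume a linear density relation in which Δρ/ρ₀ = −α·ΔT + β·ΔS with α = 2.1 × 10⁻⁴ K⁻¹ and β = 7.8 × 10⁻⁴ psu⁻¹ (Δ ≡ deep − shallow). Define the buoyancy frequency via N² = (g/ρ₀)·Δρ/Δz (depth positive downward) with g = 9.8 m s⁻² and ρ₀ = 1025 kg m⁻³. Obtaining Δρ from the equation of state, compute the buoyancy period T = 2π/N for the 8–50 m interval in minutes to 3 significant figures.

ΔT = -4.3 K, ΔS = -0.65 psu (deep − shallow).
Δρ/ρ₀ = −αΔT + βΔS = 9.03 × 10⁻⁴ − 5.07 × 10⁻⁴ = 3.96 × 10⁻⁴, so Δρ ≈ 0.4059 kg m⁻³.
N² = (g/ρ₀)·Δρ/Δz = g·(Δρ/ρ₀)/Δz = 9.8 × 3.96 × 10⁻⁴ / 42 = 9.2400 × 10⁻⁵ s⁻².
N = √(9.2400 × 10⁻⁵) = 9.6125 × 10⁻³ rad s⁻¹ → T = 2π/N = 653.65 s = 10.894 min ≈ 10.9 min.

10.9 min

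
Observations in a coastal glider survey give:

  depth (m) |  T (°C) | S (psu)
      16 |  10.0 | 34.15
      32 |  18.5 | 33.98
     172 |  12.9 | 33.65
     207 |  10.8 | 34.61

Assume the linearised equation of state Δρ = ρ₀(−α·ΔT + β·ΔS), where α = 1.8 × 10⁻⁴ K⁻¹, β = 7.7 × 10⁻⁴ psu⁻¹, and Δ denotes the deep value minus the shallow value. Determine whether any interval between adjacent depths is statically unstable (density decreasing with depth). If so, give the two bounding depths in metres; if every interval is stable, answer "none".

Evaluate Δρ/ρ₀ = −αΔT + βΔS across each adjacent pair:
  16–32 m: −αΔT+βΔS = −(1.8 × 10⁻⁴)(+8.5)+(7.7 × 10⁻⁴)(-0.17) = -1.7 × 10⁻³ → UNSTABLE
  32–172 m: −αΔT+βΔS = −(1.8 × 10⁻⁴)(-5.6)+(7.7 × 10⁻⁴)(-0.33) = 7.5 × 10⁻⁴ → stable
  172–207 m: −αΔT+βΔS = −(1.8 × 10⁻⁴)(-2.1)+(7.7 × 10⁻⁴)(+0.96) = 1.1 × 10⁻³ → stable
The 16–32 m interval has Δρ < 0: lighter water underlies denser water.

16–32 m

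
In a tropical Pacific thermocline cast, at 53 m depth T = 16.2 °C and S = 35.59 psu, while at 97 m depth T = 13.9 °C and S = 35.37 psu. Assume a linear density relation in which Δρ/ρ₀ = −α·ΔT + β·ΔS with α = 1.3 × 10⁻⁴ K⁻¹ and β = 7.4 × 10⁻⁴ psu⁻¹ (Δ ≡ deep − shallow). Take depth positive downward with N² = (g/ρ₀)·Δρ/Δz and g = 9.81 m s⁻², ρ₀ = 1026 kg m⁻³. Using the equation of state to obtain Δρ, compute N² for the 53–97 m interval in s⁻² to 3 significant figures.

ΔT = -2.3 K, ΔS = -0.22 psu (deep − shallow).
Δρ/ρ₀ = −αΔT + βΔS = 2.99 × 10⁻⁴ − 1.628 × 10⁻⁴ = 1.362 × 10⁻⁴, so Δρ ≈ 0.1397 kg m⁻³.
N² = (g/ρ₀)·Δρ/Δz = g·(Δρ/ρ₀)/Δz = 9.81 × 1.362 × 10⁻⁴ / 44 = 3.0366 × 10⁻⁵ s⁻² ≈ 3.04 × 10⁻⁵ s⁻².

3.04 × 10⁻⁵ s⁻²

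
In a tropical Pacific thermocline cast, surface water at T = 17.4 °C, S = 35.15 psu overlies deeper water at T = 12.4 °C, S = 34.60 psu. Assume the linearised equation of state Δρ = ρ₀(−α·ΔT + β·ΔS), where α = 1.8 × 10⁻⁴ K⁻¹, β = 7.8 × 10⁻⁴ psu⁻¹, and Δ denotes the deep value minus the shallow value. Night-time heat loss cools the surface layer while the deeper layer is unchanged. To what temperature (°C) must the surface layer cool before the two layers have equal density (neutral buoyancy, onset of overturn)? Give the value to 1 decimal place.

Neutral buoyancy requires Δρ = 0, i.e. −α(T_deep − T_surf′) + β(S_deep − S_surf) = 0.
T_surf′ = T_deep − (β/α)·ΔS = 12.4 − (7.8 × 10⁻⁴/1.8 × 10⁻⁴)·(-0.55) = 14.783 °C.
Cooling required: 17.4 − (14.783) = 2.617 °C.

14.8 °C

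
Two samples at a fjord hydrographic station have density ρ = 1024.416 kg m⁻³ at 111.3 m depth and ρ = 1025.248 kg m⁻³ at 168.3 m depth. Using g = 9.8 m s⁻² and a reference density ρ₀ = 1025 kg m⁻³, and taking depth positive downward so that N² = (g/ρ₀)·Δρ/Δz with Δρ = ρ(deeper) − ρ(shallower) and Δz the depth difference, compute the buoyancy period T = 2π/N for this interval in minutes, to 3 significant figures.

Δρ = 1025.248 − 1024.416 = 0.832 kg m⁻³ over Δz = 168.3 − 111.3 = 57 m.
N² = (9.8/1025) × (0.832/57) = 1.3956 × 10⁻⁴ s⁻².
N = √(1.3956 × 10⁻⁴) = 0.011814 rad s⁻¹, so T = 2π/N = 531.84 s = 8.8640 min ≈ 8.86 min.
N² > 0, so the interval is statically stable.

8.86 min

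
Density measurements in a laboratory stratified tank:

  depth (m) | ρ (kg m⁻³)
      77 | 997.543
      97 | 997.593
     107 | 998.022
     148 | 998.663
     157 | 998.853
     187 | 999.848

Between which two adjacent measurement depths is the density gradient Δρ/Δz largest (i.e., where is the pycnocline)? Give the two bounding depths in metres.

Compute the density gradient over each adjacent pair:
  77–97 m: Δρ/Δz = 0.050/20 = 2.5 × 10⁻³ kg m⁻⁴
  97–107 m: Δρ/Δz = 0.429/10 = 0.043 kg m⁻⁴
  107–148 m: Δρ/Δz = 0.641/41 = 0.016 kg m⁻⁴
  148–157 m: Δρ/Δz = 0.190/9 = 0.021 kg m⁻⁴
  157–187 m: Δρ/Δz = 0.995/30 = 0.033 kg m⁻⁴
The largest gradient is in the 97–107 m interval — the pycnocline.

97–107 m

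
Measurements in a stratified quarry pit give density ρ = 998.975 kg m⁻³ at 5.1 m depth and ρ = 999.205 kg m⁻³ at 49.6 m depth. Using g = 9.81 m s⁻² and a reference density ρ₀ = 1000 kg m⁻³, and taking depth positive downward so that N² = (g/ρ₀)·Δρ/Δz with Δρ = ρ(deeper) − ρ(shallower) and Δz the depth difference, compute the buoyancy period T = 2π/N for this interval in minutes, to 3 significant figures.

Δρ = 999.205 − 998.975 = 0.230 kg m⁻³ over Δz = 49.6 − 5.1 = 44.5 m.
N² = (9.81/1000) × (0.230/44.5) = 5.0703 × 10⁻⁵ s⁻².
N = √(5.0703 × 10⁻⁵) = 7.1206 × 10⁻³ rad s⁻¹, so T = 2π/N = 882.40 s = 14.707 min ≈ 14.7 min.

14.7 min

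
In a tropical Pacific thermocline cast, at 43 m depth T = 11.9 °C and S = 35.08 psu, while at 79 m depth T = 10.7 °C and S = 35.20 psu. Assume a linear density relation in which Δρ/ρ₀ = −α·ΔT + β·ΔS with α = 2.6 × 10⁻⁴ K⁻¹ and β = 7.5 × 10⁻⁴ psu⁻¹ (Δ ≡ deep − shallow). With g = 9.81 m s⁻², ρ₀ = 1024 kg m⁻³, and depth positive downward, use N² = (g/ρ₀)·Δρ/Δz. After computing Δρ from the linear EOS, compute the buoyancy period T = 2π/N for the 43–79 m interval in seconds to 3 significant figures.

ΔT = -1.2 K, ΔS = +0.12 psu (deep − shallow).
Δρ/ρ₀ = −αΔT + βΔS = 3.12 × 10⁻⁴ + 9.00 × 10⁻⁵ = 4.02 × 10⁻⁴, so Δρ ≈ 0.4116 kg m⁻³.
N² = (g/ρ₀)·Δρ/Δz = g·(Δρ/ρ₀)/Δz = 9.81 × 4.02 × 10⁻⁴ / 36 = 1.0954 × 10⁻⁴ s⁻².
N = √(1.0954 × 10⁻⁴) = 0.010466 rad s⁻¹ → T = 2π/N = 600.34 s ≈ 600 s.

600 s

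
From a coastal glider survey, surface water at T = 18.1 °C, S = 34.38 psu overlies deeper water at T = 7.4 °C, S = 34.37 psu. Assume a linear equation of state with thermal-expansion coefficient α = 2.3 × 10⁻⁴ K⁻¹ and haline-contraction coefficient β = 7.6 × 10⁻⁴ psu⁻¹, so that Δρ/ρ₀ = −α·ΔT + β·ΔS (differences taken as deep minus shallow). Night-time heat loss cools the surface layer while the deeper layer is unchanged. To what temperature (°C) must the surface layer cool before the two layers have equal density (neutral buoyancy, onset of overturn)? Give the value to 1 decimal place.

Neutral buoyancy requires Δρ = 0, i.e. −α(T_deep − T_surf′) + β(S_deep − S_surf) = 0.
T_surf′ = T_deep − (β/α)·ΔS = 7.4 − (7.6 × 10⁻⁴/2.3 × 10⁻⁴)·(-0.01) = 7.433 °C.
Cooling required: 18.1 − (7.433) = 10.667 °C.

7.4 °C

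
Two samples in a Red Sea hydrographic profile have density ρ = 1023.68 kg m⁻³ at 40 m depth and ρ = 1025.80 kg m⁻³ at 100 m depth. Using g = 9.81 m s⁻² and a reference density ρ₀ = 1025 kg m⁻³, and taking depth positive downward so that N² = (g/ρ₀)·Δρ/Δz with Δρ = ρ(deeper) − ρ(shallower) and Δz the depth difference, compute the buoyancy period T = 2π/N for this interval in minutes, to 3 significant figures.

5.69 min

Δρ = 1025.80 − 1023.68 = 2.12 kg m⁻³ over Δz = 100 − 40 = 60 m.
N² = (9.81/1025) × (2.12/60) = 3.3817 × 10⁻⁴ s⁻².
N = √(3.3817 × 10⁻⁴) = 0.018389 rad s⁻¹, so T = 2π/N = 341.68 s = 5.6947 min ≈ 5.69 min.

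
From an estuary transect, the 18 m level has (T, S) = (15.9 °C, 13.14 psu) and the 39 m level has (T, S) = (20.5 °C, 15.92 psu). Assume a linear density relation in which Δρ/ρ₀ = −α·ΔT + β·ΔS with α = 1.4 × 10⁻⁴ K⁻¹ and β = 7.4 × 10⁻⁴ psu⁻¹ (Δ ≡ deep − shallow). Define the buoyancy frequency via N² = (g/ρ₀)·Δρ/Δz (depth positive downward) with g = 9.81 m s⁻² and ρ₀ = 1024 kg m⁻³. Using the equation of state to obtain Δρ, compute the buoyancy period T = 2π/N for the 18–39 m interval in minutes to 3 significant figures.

ΔT = +4.6 K, ΔS = +2.78 psu (deep − shallow).
Δρ/ρ₀ = −αΔT + βΔS = -6.44 × 10⁻⁴ + 2.0572 × 10⁻³ = 1.4132 × 10⁻³, so Δρ ≈ 1.447 kg m⁻³.
N² = (g/ρ₀)·Δρ/Δz = g·(Δρ/ρ₀)/Δz = 9.81 × 1.4132 × 10⁻³ / 21 = 6.6017 × 10⁻⁴ s⁻².
N = √(6.6017 × 10⁻⁴) = 0.025694 rad s⁻¹ → T = 2π/N = 244.54 s = 4.0757 min ≈ 4.08 min.

4.08 min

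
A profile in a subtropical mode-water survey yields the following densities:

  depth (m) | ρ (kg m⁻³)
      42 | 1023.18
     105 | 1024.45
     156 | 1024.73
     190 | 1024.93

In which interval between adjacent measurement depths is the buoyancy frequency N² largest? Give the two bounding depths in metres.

42–105 m

Compute the density gradient over each adjacent pair:
  42–105 m: Δρ/Δz = 1.27/63 = 0.020 kg m⁻⁴
  105–156 m: Δρ/Δz = 0.28/51 = 5.5 × 10⁻³ kg m⁻⁴
  156–190 m: Δρ/Δz = 0.20/34 = 5.9 × 10⁻³ kg m⁻⁴
The largest gradient is in the 42–105 m interval — the pycnocline.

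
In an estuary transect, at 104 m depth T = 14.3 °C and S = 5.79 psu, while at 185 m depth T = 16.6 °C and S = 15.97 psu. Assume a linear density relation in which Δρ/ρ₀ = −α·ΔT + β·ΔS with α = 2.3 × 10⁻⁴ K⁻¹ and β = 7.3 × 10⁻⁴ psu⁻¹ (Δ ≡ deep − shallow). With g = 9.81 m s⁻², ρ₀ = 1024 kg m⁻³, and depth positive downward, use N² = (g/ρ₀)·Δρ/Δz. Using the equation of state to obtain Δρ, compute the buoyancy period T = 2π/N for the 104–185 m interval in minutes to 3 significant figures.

3.62 min

ΔT = +2.3 K, ΔS = +10.18 psu (deep − shallow).
Δρ/ρ₀ = −αΔT + βΔS = -5.29 × 10⁻⁴ + 7.4314 × 10⁻³ = 6.9024 × 10⁻³, so Δρ ≈ 7.068 kg m⁻³.
N² = (g/ρ₀)·Δρ/Δz = g·(Δρ/ρ₀)/Δz = 9.81 × 6.9024 × 10⁻³ / 81 = 8.3596 × 10⁻⁴ s⁻².
N = √(8.3596 × 10⁻⁴) = 0.028913 rad s⁻¹ → T = 2π/N = 217.31 s = 3.6218 min ≈ 3.62 min.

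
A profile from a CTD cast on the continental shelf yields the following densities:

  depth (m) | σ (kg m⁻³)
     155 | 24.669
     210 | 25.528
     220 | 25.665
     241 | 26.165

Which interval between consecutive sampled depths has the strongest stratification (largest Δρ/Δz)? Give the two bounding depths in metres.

220–241 m

Compute the density gradient over each adjacent pair:
  155–210 m: Δρ/Δz = 0.859/55 = 0.016 kg m⁻⁴
  210–220 m: Δρ/Δz = 0.137/10 = 0.014 kg m⁻⁴
  220–241 m: Δρ/Δz = 0.500/21 = 0.024 kg m⁻⁴
The largest gradient is in the 220–241 m interval — the pycnocline.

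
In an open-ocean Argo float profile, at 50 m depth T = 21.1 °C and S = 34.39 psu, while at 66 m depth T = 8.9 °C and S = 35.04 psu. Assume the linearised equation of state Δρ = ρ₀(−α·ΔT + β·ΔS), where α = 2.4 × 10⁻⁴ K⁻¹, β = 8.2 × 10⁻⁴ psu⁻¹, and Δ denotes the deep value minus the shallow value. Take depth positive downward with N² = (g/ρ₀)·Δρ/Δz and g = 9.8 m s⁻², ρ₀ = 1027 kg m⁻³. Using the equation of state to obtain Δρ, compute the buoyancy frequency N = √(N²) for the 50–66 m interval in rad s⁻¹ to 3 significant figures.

ΔT = -12.2 K, ΔS = +0.65 psu (deep − shallow).
Δρ/ρ₀ = −αΔT + βΔS = 2.928 × 10⁻³ + 5.33 × 10⁻⁴ = 3.461 × 10⁻³, so Δρ ≈ 3.554 kg m⁻³.
N² = (g/ρ₀)·Δρ/Δz = g·(Δρ/ρ₀)/Δz = 9.8 × 3.461 × 10⁻³ / 16 = 2.1199 × 10⁻³ s⁻².
N = √(2.1199 × 10⁻³) = 0.046042 rad s⁻¹ ≈ 0.0460 rad s⁻¹.

0.0460 rad s⁻¹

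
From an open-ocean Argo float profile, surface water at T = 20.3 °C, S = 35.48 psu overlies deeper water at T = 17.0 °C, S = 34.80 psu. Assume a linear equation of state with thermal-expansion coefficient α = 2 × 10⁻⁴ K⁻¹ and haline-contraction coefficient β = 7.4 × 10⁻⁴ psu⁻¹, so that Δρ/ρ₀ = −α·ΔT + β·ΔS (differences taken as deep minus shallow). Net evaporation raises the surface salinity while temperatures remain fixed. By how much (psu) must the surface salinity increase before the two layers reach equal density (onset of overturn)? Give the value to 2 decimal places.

0.21 psu

Neutral buoyancy requires −α(T_deep − T_surf) + β(S_deep − S_surf′) = 0.
S_surf′ = S_deep − (α/β)·ΔT = 34.80 − (2 × 10⁻⁴/7.4 × 10⁻⁴)·(-3.3) = 35.6919 psu.
Increase required: 35.6919 − 35.48 = 0.2119 psu.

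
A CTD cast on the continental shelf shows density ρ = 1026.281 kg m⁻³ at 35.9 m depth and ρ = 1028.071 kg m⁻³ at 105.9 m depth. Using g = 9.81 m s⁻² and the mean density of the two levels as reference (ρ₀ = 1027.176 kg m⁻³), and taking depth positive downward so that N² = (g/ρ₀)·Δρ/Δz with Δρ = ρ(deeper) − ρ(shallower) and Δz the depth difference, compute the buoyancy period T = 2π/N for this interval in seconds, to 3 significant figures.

402 s

Δρ = 1028.071 − 1026.281 = 1.790 kg m⁻³ over Δz = 105.9 − 35.9 = 70 m.
N² = (9.81/1027.176) × (1.790/70) = 2.4422 × 10⁻⁴ s⁻².
N = √(2.4422 × 10⁻⁴) = 0.015628 rad s⁻¹, so T = 2π/N = 402.05 s ≈ 402 s.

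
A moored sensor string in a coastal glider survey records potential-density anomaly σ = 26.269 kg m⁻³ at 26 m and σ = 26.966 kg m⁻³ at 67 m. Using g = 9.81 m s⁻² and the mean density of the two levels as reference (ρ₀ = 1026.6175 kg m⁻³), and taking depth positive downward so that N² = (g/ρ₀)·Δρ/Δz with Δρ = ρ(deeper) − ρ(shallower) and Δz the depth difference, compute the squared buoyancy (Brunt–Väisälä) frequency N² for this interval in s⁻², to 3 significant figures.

1.62 × 10⁻⁴ s⁻²

Δρ = 1026.966 − 1026.269 = 0.697 kg m⁻³ over Δz = 67 − 26 = 41 m.
N² = (9.81/1026.6175) × (0.697/41) = 1.6245 × 10⁻⁴ s⁻² ≈ 1.62 × 10⁻⁴ s⁻².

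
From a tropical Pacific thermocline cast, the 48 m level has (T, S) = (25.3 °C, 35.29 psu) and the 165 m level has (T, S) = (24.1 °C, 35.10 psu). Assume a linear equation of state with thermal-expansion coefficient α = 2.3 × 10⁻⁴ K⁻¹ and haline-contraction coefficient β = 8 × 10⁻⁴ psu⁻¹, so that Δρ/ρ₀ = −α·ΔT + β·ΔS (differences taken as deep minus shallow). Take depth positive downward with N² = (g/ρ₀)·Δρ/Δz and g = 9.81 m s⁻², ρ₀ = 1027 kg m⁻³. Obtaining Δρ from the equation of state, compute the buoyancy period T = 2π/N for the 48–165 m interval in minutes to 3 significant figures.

32.5 min

ΔT = -1.2 K, ΔS = -0.19 psu (deep − shallow).
Δρ/ρ₀ = −αΔT + βΔS = 2.76 × 10⁻⁴ − 1.52 × 10⁻⁴ = 1.24 × 10⁻⁴, so Δρ ≈ 0.1273 kg m⁻³.
N² = (g/ρ₀)·Δρ/Δz = g·(Δρ/ρ₀)/Δz = 9.81 × 1.24 × 10⁻⁴ / 117 = 1.0397 × 10⁻⁵ s⁻².
N = √(1.0397 × 10⁻⁵) = 3.2244 × 10⁻³ rad s⁻¹ → T = 2π/N = 1.9486 × 10³ s = 32.477 min ≈ 32.5 min.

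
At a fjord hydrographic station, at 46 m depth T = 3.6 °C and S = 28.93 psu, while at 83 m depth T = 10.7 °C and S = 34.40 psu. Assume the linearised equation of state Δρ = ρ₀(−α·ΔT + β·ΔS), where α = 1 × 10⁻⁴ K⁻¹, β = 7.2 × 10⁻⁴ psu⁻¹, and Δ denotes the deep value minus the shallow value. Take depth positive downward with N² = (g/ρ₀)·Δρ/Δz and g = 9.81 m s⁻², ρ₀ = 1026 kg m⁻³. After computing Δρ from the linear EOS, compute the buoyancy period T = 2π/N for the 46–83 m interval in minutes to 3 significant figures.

ΔT = +7.1 K, ΔS = +5.47 psu (deep − shallow).
Δρ/ρ₀ = −αΔT + βΔS = -7.10 × 10⁻⁴ + 3.9384 × 10⁻³ = 3.2284 × 10⁻³, so Δρ ≈ 3.312 kg m⁻³.
N² = (g/ρ₀)·Δρ/Δz = g·(Δρ/ρ₀)/Δz = 9.81 × 3.2284 × 10⁻³ / 37 = 8.5596 × 10⁻⁴ s⁻².
N = √(8.5596 × 10⁻⁴) = 0.029257 rad s⁻¹ → T = 2π/N = 214.76 s = 3.5793 min ≈ 3.58 min.

3.58 min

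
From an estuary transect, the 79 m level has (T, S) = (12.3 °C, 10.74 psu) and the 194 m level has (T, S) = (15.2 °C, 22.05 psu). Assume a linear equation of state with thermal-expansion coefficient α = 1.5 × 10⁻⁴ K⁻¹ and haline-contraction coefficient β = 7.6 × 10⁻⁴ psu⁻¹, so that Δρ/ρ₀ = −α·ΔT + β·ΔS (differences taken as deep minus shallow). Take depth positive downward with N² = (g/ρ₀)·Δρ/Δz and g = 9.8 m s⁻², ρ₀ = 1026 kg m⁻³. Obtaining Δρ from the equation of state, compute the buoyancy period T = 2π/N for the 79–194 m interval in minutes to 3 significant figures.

ΔT = +2.9 K, ΔS = +11.31 psu (deep − shallow).
Δρ/ρ₀ = −αΔT + βΔS = -4.35 × 10⁻⁴ + 8.5956 × 10⁻³ = 8.1606 × 10⁻³, so Δρ ≈ 8.373 kg m⁻³.
N² = (g/ρ₀)·Δρ/Δz = g·(Δρ/ρ₀)/Δz = 9.8 × 8.1606 × 10⁻³ / 115 = 6.9543 × 10⁻⁴ s⁻².
N = √(6.9543 × 10⁻⁴) = 0.026371 rad s⁻¹ → T = 2π/N = 238.26 s = 3.9710 min ≈ 3.97 min.

3.97 min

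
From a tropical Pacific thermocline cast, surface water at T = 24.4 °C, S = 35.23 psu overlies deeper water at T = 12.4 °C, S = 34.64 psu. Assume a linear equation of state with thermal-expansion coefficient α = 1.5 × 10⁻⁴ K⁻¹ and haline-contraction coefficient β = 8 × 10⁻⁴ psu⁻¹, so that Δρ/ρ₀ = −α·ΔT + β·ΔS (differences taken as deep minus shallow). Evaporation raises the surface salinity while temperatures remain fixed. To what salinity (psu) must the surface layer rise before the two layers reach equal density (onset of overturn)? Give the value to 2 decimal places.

36.89 psu

Neutral buoyancy requires −α(T_deep − T_surf) + β(S_deep − S_surf′) = 0.
S_surf′ = S_deep − (α/β)·ΔT = 34.64 − (1.5 × 10⁻⁴/8 × 10⁻⁴)·(-12.0) = 36.8900 psu.
Increase required: 36.8900 − 35.23 = 1.6600 psu.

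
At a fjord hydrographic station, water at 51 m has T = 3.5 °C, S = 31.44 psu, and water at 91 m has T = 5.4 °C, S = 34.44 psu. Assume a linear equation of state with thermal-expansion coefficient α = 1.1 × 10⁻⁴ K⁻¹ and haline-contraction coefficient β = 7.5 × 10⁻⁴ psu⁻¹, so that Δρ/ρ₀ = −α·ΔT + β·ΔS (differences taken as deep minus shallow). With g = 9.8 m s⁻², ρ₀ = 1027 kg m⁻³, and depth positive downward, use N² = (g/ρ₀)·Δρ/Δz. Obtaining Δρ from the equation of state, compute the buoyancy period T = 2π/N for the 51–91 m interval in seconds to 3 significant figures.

ΔT = +1.9 K, ΔS = +3.00 psu (deep − shallow).
Δρ/ρ₀ = −αΔT + βΔS = -2.09 × 10⁻⁴ + 2.25 × 10⁻³ = 2.041 × 10⁻³, so Δρ ≈ 2.096 kg m⁻³.
N² = (g/ρ₀)·Δρ/Δz = g·(Δρ/ρ₀)/Δz = 9.8 × 2.041 × 10⁻³ / 40 = 5.0005 × 10⁻⁴ s⁻².
N = √(5.0005 × 10⁻⁴) = 0.022362 rad s⁻¹ → T = 2π/N = 280.98 s ≈ 281 s.

281 s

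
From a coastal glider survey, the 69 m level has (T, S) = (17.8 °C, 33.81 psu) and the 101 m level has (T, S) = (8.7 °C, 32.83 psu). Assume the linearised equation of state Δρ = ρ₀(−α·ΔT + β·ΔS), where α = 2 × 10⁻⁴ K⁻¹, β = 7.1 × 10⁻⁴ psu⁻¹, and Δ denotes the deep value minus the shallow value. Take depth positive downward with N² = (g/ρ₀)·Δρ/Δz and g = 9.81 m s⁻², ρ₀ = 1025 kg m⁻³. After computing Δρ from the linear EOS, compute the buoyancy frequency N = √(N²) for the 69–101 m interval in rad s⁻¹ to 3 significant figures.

ΔT = -9.1 K, ΔS = -0.98 psu (deep − shallow).
Δρ/ρ₀ = −αΔT + βΔS = 1.82 × 10⁻³ − 6.958 × 10⁻⁴ = 1.1242 × 10⁻³, so Δρ ≈ 1.152 kg m⁻³.
N² = (g/ρ₀)·Δρ/Δz = g·(Δρ/ρ₀)/Δz = 9.81 × 1.1242 × 10⁻³ / 32 = 3.4464 × 10⁻⁴ s⁻².
N = √(3.4464 × 10⁻⁴) = 0.018564 rad s⁻¹ ≈ 0.0186 rad s⁻¹.

0.0186 rad s⁻¹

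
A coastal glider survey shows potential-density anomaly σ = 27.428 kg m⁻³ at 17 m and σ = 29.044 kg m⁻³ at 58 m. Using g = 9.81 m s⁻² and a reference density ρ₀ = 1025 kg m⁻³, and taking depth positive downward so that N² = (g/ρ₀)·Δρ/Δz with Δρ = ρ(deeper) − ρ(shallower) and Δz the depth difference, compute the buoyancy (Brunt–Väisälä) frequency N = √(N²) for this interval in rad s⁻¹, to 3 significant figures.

Δρ = 1029.044 − 1027.428 = 1.616 kg m⁻³ over Δz = 58 − 17 = 41 m.
N² = (9.81/1025) × (1.616/41) = 3.7723 × 10⁻⁴ s⁻².
N = √(3.7723 × 10⁻⁴) = 0.019422 rad s⁻¹ ≈ 0.0194 rad s⁻¹.
N² > 0, so the interval is statically stable.

0.0194 rad s⁻¹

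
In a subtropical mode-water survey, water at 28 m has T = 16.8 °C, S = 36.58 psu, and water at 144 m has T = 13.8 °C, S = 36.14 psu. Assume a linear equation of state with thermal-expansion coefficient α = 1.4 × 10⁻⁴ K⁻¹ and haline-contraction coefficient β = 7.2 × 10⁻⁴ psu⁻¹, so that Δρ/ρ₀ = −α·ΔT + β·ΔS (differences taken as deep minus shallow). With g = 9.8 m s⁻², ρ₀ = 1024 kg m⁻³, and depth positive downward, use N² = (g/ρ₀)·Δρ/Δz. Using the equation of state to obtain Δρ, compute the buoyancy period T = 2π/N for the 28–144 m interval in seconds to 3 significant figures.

2.13 × 10³ s

ΔT = -3.0 K, ΔS = -0.44 psu (deep − shallow).
Δρ/ρ₀ = −αΔT + βΔS = 4.20 × 10⁻⁴ − 3.168 × 10⁻⁴ = 1.032 × 10⁻⁴, so Δρ ≈ 0.1057 kg m⁻³.
N² = (g/ρ₀)·Δρ/Δz = g·(Δρ/ρ₀)/Δz = 9.8 × 1.032 × 10⁻⁴ / 116 = 8.7186 × 10⁻⁶ s⁻².
N = √(8.7186 × 10⁻⁶) = 2.9527 × 10⁻³ rad s⁻¹ → T = 2π/N = 2.1279 × 10³ s ≈ 2.13 × 10³ s.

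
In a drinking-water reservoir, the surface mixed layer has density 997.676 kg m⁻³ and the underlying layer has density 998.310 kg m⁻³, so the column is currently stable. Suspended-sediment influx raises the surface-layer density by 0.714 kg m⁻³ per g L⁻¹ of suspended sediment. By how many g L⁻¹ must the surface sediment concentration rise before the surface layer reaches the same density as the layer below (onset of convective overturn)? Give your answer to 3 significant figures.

Density deficit of the surface layer: 998.310 − 997.676 = 0.634 kg m⁻³.
Required change = 0.634 / 0.714 = 0.888 g L⁻¹.

0.888 g L⁻¹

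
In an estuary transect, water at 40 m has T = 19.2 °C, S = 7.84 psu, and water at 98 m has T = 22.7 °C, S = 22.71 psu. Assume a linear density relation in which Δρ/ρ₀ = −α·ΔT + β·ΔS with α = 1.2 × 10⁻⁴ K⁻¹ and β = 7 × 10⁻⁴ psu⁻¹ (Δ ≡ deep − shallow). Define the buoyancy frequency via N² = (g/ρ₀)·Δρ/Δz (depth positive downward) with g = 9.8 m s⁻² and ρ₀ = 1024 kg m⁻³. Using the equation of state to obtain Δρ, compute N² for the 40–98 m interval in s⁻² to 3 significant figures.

1.69 × 10⁻³ s⁻²

ΔT = +3.5 K, ΔS = +14.87 psu (deep − shallow).
Δρ/ρ₀ = −αΔT + βΔS = -4.20 × 10⁻⁴ + 0.010409 = 9.989 × 10⁻³, so Δρ ≈ 10.23 kg m⁻³.
N² = (g/ρ₀)·Δρ/Δz = g·(Δρ/ρ₀)/Δz = 9.8 × 9.989 × 10⁻³ / 58 = 1.6878 × 10⁻³ s⁻² ≈ 1.69 × 10⁻³ s⁻².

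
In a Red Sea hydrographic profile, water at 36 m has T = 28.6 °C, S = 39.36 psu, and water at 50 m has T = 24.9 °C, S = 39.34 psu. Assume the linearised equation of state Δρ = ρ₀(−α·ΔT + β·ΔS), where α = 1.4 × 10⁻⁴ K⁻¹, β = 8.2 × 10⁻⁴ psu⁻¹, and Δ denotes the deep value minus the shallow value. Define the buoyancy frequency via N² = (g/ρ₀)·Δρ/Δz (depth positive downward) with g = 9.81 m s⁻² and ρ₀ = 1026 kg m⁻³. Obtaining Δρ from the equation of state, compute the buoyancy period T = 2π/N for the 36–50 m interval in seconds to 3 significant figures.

335 s

ΔT = -3.7 K, ΔS = -0.02 psu (deep − shallow).
Δρ/ρ₀ = −αΔT + βΔS = 5.18 × 10⁻⁴ − 1.64 × 10⁻⁵ = 5.016 × 10⁻⁴, so Δρ ≈ 0.5146 kg m⁻³.
N² = (g/ρ₀)·Δρ/Δz = g·(Δρ/ρ₀)/Δz = 9.81 × 5.016 × 10⁻⁴ / 14 = 3.5148 × 10⁻⁴ s⁻².
N = √(3.5148 × 10⁻⁴) = 0.018748 rad s⁻¹ → T = 2π/N = 335.14 s ≈ 335 s.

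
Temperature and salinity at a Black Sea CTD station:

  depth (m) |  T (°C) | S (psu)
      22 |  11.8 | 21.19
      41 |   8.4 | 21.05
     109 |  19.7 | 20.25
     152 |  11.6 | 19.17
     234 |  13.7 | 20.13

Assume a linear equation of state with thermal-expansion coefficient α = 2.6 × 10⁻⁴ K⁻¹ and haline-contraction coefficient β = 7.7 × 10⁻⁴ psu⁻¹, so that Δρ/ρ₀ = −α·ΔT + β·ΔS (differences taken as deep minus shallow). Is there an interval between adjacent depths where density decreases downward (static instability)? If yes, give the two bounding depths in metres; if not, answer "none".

Evaluate Δρ/ρ₀ = −αΔT + βΔS across each adjacent pair:
  22–41 m: −αΔT+βΔS = −(2.6 × 10⁻⁴)(-3.4)+(7.7 × 10⁻⁴)(-0.14) = 7.8 × 10⁻⁴ → stable
  41–109 m: −αΔT+βΔS = −(2.6 × 10⁻⁴)(+11.3)+(7.7 × 10⁻⁴)(-0.80) = -3.6 × 10⁻³ → UNSTABLE
  109–152 m: −αΔT+βΔS = −(2.6 × 10⁻⁴)(-8.1)+(7.7 × 10⁻⁴)(-1.08) = 1.3 × 10⁻³ → stable
  152–234 m: −αΔT+βΔS = −(2.6 × 10⁻⁴)(+2.1)+(7.7 × 10⁻⁴)(+0.96) = 1.9 × 10⁻⁴ → stable
The 41–109 m interval has Δρ < 0: lighter water underlies denser water.

41–109 m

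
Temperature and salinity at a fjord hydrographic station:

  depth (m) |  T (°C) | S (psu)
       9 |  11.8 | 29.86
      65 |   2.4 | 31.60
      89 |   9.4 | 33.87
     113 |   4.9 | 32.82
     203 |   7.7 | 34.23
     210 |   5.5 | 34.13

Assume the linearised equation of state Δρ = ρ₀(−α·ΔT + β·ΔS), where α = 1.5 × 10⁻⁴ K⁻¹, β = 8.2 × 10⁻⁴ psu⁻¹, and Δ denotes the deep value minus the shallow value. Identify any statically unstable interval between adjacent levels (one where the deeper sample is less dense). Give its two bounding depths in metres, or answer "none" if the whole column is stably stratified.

Evaluate Δρ/ρ₀ = −αΔT + βΔS across each adjacent pair:
  9–65 m: −αΔT+βΔS = −(1.5 × 10⁻⁴)(-9.4)+(8.2 × 10⁻⁴)(+1.74) = 2.8 × 10⁻³ → stable
  65–89 m: −αΔT+βΔS = −(1.5 × 10⁻⁴)(+7.0)+(8.2 × 10⁻⁴)(+2.27) = 8.1 × 10⁻⁴ → stable
  89–113 m: −αΔT+βΔS = −(1.5 × 10⁻⁴)(-4.5)+(8.2 × 10⁻⁴)(-1.05) = -1.9 × 10⁻⁴ → UNSTABLE
  113–203 m: −αΔT+βΔS = −(1.5 × 10⁻⁴)(+2.8)+(8.2 × 10⁻⁴)(+1.41) = 7.4 × 10⁻⁴ → stable
  203–210 m: −αΔT+βΔS = −(1.5 × 10⁻⁴)(-2.2)+(8.2 × 10⁻⁴)(-0.10) = 2.5 × 10⁻⁴ → stable
The 89–113 m interval has Δρ < 0: lighter water underlies denser water.

89–113 m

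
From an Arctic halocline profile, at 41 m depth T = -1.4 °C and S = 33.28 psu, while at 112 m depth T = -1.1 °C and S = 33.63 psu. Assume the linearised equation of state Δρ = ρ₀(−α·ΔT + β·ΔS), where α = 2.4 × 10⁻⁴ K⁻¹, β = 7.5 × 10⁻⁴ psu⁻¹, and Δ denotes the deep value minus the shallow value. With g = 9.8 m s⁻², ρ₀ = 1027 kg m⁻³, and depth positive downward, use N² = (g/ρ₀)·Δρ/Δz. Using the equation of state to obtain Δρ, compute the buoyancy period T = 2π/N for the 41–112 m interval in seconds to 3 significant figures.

ΔT = +0.3 K, ΔS = +0.35 psu (deep − shallow).
Δρ/ρ₀ = −αΔT + βΔS = -7.20 × 10⁻⁵ + 2.625 × 10⁻⁴ = 1.905 × 10⁻⁴, so Δρ ≈ 0.1956 kg m⁻³.
N² = (g/ρ₀)·Δρ/Δz = g·(Δρ/ρ₀)/Δz = 9.8 × 1.905 × 10⁻⁴ / 71 = 2.6294 × 10⁻⁵ s⁻².
N = √(2.6294 × 10⁻⁵) = 5.1278 × 10⁻³ rad s⁻¹ → T = 2π/N = 1.2253 × 10³ s ≈ 1.23 × 10³ s.

1.23 × 10³ s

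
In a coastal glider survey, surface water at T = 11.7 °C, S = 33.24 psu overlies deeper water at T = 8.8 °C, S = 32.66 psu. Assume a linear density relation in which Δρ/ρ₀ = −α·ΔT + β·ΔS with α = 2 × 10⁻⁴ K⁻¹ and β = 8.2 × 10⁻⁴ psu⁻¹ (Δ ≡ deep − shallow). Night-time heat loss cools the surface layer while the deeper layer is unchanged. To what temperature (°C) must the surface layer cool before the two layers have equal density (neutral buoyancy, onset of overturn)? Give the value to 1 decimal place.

Neutral buoyancy requires Δρ = 0, i.e. −α(T_deep − T_surf′) + β(S_deep − S_surf) = 0.
T_surf′ = T_deep − (β/α)·ΔS = 8.8 − (8.2 × 10⁻⁴/2 × 10⁻⁴)·(-0.58) = 11.178 °C.
Cooling required: 11.7 − (11.178) = 0.522 °C.

11.2 °C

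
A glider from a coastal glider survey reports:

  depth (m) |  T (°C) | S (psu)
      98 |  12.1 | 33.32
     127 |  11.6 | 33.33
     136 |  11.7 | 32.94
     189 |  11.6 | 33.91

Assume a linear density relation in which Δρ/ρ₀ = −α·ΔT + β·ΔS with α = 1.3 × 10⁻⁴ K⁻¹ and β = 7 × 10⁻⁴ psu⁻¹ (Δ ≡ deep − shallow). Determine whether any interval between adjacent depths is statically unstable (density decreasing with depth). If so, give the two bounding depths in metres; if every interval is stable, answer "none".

Evaluate Δρ/ρ₀ = −αΔT + βΔS across each adjacent pair:
  98–127 m: −αΔT+βΔS = −(1.3 × 10⁻⁴)(-0.5)+(7 × 10⁻⁴)(+0.01) = 7.2 × 10⁻⁵ → stable
  127–136 m: −αΔT+βΔS = −(1.3 × 10⁻⁴)(+0.1)+(7 × 10⁻⁴)(-0.39) = -2.9 × 10⁻⁴ → UNSTABLE
  136–189 m: −αΔT+βΔS = −(1.3 × 10⁻⁴)(-0.1)+(7 × 10⁻⁴)(+0.97) = 6.9 × 10⁻⁴ → stable
The 127–136 m interval has Δρ < 0: lighter water underlies denser water.

127–136 m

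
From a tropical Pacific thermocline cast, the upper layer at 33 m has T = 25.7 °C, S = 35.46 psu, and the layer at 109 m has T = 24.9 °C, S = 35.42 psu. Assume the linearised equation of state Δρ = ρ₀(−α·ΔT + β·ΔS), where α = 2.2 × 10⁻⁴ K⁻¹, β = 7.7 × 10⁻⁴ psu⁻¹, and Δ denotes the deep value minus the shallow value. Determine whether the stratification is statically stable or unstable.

stable

ΔT = 24.9 − 25.7 = -0.8 K and ΔS = 35.42 − 35.46 = -0.04 psu (deep − shallow).
−αΔT = 1.76 × 10⁻⁴; βΔS = -3.08 × 10⁻⁵; sum Δρ/ρ₀ = 1.452 × 10⁻⁴.
Δρ/ρ₀ > 0, so Δρ > 0: deeper water is denser → statically stable.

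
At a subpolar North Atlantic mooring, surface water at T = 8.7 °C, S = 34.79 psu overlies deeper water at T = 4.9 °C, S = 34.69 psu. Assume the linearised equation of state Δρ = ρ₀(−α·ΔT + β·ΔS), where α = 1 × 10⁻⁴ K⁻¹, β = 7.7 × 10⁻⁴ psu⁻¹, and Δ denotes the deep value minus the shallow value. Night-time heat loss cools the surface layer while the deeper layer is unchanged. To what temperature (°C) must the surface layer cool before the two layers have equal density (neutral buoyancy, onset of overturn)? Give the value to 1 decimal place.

5.7 °C

Neutral buoyancy requires Δρ = 0, i.e. −α(T_deep − T_surf′) + β(S_deep − S_surf) = 0.
T_surf′ = T_deep − (β/α)·ΔS = 4.9 − (7.7 × 10⁻⁴/1 × 10⁻⁴)·(-0.10) = 5.670 °C.
Cooling required: 8.7 − (5.670) = 3.030 °C.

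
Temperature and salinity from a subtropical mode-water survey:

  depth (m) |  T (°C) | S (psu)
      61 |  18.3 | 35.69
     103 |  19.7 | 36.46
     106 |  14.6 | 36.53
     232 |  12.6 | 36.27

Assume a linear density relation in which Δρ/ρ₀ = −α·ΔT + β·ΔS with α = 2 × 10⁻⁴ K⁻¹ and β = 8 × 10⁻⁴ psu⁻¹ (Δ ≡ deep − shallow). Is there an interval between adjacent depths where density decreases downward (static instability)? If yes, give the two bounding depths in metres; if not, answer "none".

none

Evaluate Δρ/ρ₀ = −αΔT + βΔS across each adjacent pair:
  61–103 m: −αΔT+βΔS = −(2 × 10⁻⁴)(+1.4)+(8 × 10⁻⁴)(+0.77) = 3.4 × 10⁻⁴ → stable
  103–106 m: −αΔT+βΔS = −(2 × 10⁻⁴)(-5.1)+(8 × 10⁻⁴)(+0.07) = 1.1 × 10⁻³ → stable
  106–232 m: −αΔT+βΔS = −(2 × 10⁻⁴)(-2.0)+(8 × 10⁻⁴)(-0.26) = 1.9 × 10⁻⁴ → stable
Every interval has Δρ > 0: the column is stably stratified throughout.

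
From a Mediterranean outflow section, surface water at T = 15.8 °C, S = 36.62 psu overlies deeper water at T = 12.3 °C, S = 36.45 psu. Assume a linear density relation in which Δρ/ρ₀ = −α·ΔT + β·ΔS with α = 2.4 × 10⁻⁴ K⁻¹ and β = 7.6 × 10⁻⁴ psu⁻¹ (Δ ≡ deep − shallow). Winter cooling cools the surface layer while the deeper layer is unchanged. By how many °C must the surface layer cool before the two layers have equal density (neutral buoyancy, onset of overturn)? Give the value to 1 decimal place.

Neutral buoyancy requires Δρ = 0, i.e. −α(T_deep − T_surf′) + β(S_deep − S_surf) = 0.
T_surf′ = T_deep − (β/α)·ΔS = 12.3 − (7.6 × 10⁻⁴/2.4 × 10⁻⁴)·(-0.17) = 12.838 °C.
Cooling required: 15.8 − (12.838) = 2.962 °C.

3.0 °C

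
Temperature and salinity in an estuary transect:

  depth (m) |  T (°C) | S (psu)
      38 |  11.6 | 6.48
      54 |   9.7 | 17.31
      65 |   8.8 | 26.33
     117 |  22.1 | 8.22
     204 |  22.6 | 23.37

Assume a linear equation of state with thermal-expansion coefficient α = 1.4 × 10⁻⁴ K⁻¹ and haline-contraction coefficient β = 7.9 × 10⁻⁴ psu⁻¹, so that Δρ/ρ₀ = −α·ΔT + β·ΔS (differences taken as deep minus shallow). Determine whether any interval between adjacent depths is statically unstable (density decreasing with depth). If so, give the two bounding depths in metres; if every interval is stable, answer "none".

65–117 m

Evaluate Δρ/ρ₀ = −αΔT + βΔS across each adjacent pair:
  38–54 m: −αΔT+βΔS = −(1.4 × 10⁻⁴)(-1.9)+(7.9 × 10⁻⁴)(+10.83) = 8.8 × 10⁻³ → stable
  54–65 m: −αΔT+βΔS = −(1.4 × 10⁻⁴)(-0.9)+(7.9 × 10⁻⁴)(+9.02) = 7.3 × 10⁻³ → stable
  65–117 m: −αΔT+βΔS = −(1.4 × 10⁻⁴)(+13.3)+(7.9 × 10⁻⁴)(-18.11) = -0.016 → UNSTABLE
  117–204 m: −αΔT+βΔS = −(1.4 × 10⁻⁴)(+0.5)+(7.9 × 10⁻⁴)(+15.15) = 0.012 → stable
The 65–117 m interval has Δρ < 0: lighter water underlies denser water.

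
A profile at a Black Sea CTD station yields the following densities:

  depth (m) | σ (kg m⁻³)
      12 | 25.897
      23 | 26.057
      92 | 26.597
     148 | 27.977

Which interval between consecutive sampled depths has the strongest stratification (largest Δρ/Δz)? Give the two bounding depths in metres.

Compute the density gradient over each adjacent pair:
  12–23 m: Δρ/Δz = 0.160/11 = 0.015 kg m⁻⁴
  23–92 m: Δρ/Δz = 0.540/69 = 7.8 × 10⁻³ kg m⁻⁴
  92–148 m: Δρ/Δz = 1.380/56 = 0.025 kg m⁻⁴
The largest gradient is in the 92–148 m interval — the pycnocline.

92–148 m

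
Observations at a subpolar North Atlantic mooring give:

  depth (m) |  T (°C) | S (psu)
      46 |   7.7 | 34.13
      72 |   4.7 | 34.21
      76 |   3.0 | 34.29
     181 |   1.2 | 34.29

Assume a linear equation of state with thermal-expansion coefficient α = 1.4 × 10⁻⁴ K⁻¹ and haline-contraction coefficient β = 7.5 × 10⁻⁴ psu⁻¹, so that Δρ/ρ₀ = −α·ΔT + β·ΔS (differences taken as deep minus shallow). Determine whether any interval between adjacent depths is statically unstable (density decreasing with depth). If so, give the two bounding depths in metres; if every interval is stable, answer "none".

Evaluate Δρ/ρ₀ = −αΔT + βΔS across each adjacent pair:
  46–72 m: −αΔT+βΔS = −(1.4 × 10⁻⁴)(-3.0)+(7.5 × 10⁻⁴)(+0.08) = 4.8 × 10⁻⁴ → stable
  72–76 m: −αΔT+βΔS = −(1.4 × 10⁻⁴)(-1.7)+(7.5 × 10⁻⁴)(+0.08) = 3.0 × 10⁻⁴ → stable
  76–181 m: −αΔT+βΔS = −(1.4 × 10⁻⁴)(-1.8)+(7.5 × 10⁻⁴)(+0.00) = 2.5 × 10⁻⁴ → stable
Every interval has Δρ > 0: the column is stably stratified throughout.

none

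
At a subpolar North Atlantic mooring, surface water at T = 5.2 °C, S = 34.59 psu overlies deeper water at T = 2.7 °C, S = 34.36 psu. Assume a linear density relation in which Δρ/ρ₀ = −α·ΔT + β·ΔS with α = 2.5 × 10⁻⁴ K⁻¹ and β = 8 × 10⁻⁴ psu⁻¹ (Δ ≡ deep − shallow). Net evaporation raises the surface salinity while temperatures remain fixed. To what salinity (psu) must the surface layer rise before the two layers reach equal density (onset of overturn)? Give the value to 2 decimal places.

Neutral buoyancy requires −α(T_deep − T_surf) + β(S_deep − S_surf′) = 0.
S_surf′ = S_deep − (α/β)·ΔT = 34.36 − (2.5 × 10⁻⁴/8 × 10⁻⁴)·(-2.5) = 35.1412 psu.
Increase required: 35.1412 − 34.59 = 0.5512 psu.

35.14 psu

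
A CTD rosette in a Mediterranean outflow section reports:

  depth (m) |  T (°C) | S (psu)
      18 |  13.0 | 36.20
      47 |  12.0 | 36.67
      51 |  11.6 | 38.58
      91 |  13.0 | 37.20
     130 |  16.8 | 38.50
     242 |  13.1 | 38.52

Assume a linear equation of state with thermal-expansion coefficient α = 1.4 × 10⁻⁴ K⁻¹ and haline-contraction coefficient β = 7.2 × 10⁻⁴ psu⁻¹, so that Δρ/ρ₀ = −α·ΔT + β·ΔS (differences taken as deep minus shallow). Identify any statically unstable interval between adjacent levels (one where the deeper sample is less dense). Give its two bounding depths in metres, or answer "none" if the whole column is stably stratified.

Evaluate Δρ/ρ₀ = −αΔT + βΔS across each adjacent pair:
  18–47 m: −αΔT+βΔS = −(1.4 × 10⁻⁴)(-1.0)+(7.2 × 10⁻⁴)(+0.47) = 4.8 × 10⁻⁴ → stable
  47–51 m: −αΔT+βΔS = −(1.4 × 10⁻⁴)(-0.4)+(7.2 × 10⁻⁴)(+1.91) = 1.4 × 10⁻³ → stable
  51–91 m: −αΔT+βΔS = −(1.4 × 10⁻⁴)(+1.4)+(7.2 × 10⁻⁴)(-1.38) = -1.2 × 10⁻³ → UNSTABLE
  91–130 m: −αΔT+βΔS = −(1.4 × 10⁻⁴)(+3.8)+(7.2 × 10⁻⁴)(+1.30) = 4.0 × 10⁻⁴ → stable
  130–242 m: −αΔT+βΔS = −(1.4 × 10⁻⁴)(-3.7)+(7.2 × 10⁻⁴)(+0.02) = 5.3 × 10⁻⁴ → stable
The 51–91 m interval has Δρ < 0: lighter water underlies denser water.

51–91 m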